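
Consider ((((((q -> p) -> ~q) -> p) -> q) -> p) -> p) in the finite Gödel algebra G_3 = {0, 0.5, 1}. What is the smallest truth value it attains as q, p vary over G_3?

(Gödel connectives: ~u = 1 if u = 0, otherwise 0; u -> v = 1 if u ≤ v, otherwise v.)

0.50

The minimum is attained at q = 0, p = 0.5:
  (q -> p): 0 ≤ 0.5, so result = 1
  ~q: Gödel ¬ of 0 = 1 (operand is 0)
  ((q -> p) -> ~q): 1 ≤ 1, so result = 1
  (((q -> p) -> ~q) -> p): 1 > 0.5, so result = 0.5
  ((((q -> p) -> ~q) -> p) -> q): 0.5 > 0, so result = 0
  (((((q -> p) -> ~q) -> p) -> q) -> p): 0 ≤ 0.5, so result = 1
  ((((((q -> p) -> ~q) -> p) -> q) -> p) -> p): 1 > 0.5, so result = 0.5
Checking all 9 assignments confirms none give a value below 0.50.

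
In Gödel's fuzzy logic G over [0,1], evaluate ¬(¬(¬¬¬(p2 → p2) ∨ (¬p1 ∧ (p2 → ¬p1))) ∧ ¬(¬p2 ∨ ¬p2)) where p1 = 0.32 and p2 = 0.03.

(p2 → p2): 0.03 ≤ 0.03, so result = 1
¬(p2 → p2): Gödel ¬ of 1 = 0 (operand ≠ 0)
¬¬(p2 → p2): Gödel ¬ of 0 = 1 (operand is 0)
¬¬¬(p2 → p2): Gödel ¬ of 1 = 0 (operand ≠ 0)
¬p1: Gödel ¬ of 0.32 = 0 (operand ≠ 0)
¬p1: Gödel ¬ of 0.32 = 0 (operand ≠ 0)
(p2 → ¬p1): 0.03 > 0, so result = 0
(¬p1 ∧ (p2 → ¬p1)) = min(0, 0) = 0
(¬¬¬(p2 → p2) ∨ (¬p1 ∧ (p2 → ¬p1))) = max(0, 0) = 0
¬(¬¬¬(p2 → p2) ∨ (¬p1 ∧ (p2 → ¬p1))): Gödel ¬ of 0 = 1 (operand is 0)
¬p2: Gödel ¬ of 0.03 = 0 (operand ≠ 0)
¬p2: Gödel ¬ of 0.03 = 0 (operand ≠ 0)
(¬p2 ∨ ¬p2) = max(0, 0) = 0
¬(¬p2 ∨ ¬p2): Gödel ¬ of 0 = 1 (operand is 0)
(¬(¬¬¬(p2 → p2) ∨ (¬p1 ∧ (p2 → ¬p1))) ∧ ¬(¬p2 ∨ ¬p2)) = min(1, 1) = 1
¬(¬(¬¬¬(p2 → p2) ∨ (¬p1 ∧ (p2 → ¬p1))) ∧ ¬(¬p2 ∨ ¬p2)): Gödel ¬ of 1 = 0 (operand ≠ 0)

0.00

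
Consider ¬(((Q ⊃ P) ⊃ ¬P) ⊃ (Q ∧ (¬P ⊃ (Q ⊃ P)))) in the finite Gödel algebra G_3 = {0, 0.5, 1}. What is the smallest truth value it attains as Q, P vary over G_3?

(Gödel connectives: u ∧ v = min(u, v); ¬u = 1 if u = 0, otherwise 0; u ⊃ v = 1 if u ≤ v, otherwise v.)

The minimum is attained at Q = 0, P = 0.5:
  (Q ⊃ P): 0 ≤ 0.5, so result = 1
  ¬P: Gödel ¬ of 0.5 = 0 (operand ≠ 0)
  ((Q ⊃ P) ⊃ ¬P): 1 > 0, so result = 0
  ¬P: Gödel ¬ of 0.5 = 0 (operand ≠ 0)
  (Q ⊃ P): 0 ≤ 0.5, so result = 1
  (¬P ⊃ (Q ⊃ P)): 0 ≤ 1, so result = 1
  (Q ∧ (¬P ⊃ (Q ⊃ P))) = min(0, 1) = 0
  (((Q ⊃ P) ⊃ ¬P) ⊃ (Q ∧ (¬P ⊃ (Q ⊃ P)))): 0 ≤ 0, so result = 1
  ¬(((Q ⊃ P) ⊃ ¬P) ⊃ (Q ∧ (¬P ⊃ (Q ⊃ P)))): Gödel ¬ of 1 = 0 (operand ≠ 0)
Checking all 9 assignments confirms none give a value below 0.00.

0.00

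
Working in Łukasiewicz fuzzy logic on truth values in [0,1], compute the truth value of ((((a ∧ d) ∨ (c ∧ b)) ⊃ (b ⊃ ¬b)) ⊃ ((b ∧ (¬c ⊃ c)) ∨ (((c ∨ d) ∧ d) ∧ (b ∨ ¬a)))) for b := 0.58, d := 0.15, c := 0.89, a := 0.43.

(a ∧ d) = min(0.43, 0.15) = 0.15
(c ∧ b) = min(0.89, 0.58) = 0.58
((a ∧ d) ∨ (c ∧ b)) = max(0.15, 0.58) = 0.58
¬b: Łukasiewicz ¬ gives 1 − 0.58 = 0.42
(b ⊃ ¬b): min(1, 1 − 0.58 + 0.42) = 0.84
(((a ∧ d) ∨ (c ∧ b)) ⊃ (b ⊃ ¬b)): min(1, 1 − 0.58 + 0.84) = 1
¬c: Łukasiewicz ¬ gives 1 − 0.89 = 0.11
(¬c ⊃ c): min(1, 1 − 0.11 + 0.89) = 1
(b ∧ (¬c ⊃ c)) = min(0.58, 1) = 0.58
(c ∨ d) = max(0.89, 0.15) = 0.89
((c ∨ d) ∧ d) = min(0.89, 0.15) = 0.15
¬a: Łukasiewicz ¬ gives 1 − 0.43 = 0.57
(b ∨ ¬a) = max(0.58, 0.57) = 0.58
(((c ∨ d) ∧ d) ∧ (b ∨ ¬a)) = min(0.15, 0.58) = 0.15
((b ∧ (¬c ⊃ c)) ∨ (((c ∨ d) ∧ d) ∧ (b ∨ ¬a))) = max(0.58, 0.15) = 0.58
((((a ∧ d) ∨ (c ∧ b)) ⊃ (b ⊃ ¬b)) ⊃ ((b ∧ (¬c ⊃ c)) ∨ (((c ∨ d) ∧ d) ∧ (b ∨ ¬a)))): min(1, 1 − 1 + 0.58) = 0.58

0.58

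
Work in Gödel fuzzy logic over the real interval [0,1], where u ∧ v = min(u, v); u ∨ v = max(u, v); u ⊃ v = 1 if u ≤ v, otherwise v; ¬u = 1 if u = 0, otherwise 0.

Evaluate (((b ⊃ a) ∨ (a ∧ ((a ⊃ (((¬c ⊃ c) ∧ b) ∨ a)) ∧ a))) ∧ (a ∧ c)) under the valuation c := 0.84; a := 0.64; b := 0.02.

0.64

(b ⊃ a): 0.02 ≤ 0.64, so result = 1
¬c: Gödel ¬ of 0.84 = 0 (operand ≠ 0)
(¬c ⊃ c): 0 ≤ 0.84, so result = 1
((¬c ⊃ c) ∧ b) = min(1, 0.02) = 0.02
(((¬c ⊃ c) ∧ b) ∨ a) = max(0.02, 0.64) = 0.64
(a ⊃ (((¬c ⊃ c) ∧ b) ∨ a)): 0.64 ≤ 0.64, so result = 1
((a ⊃ (((¬c ⊃ c) ∧ b) ∨ a)) ∧ a) = min(1, 0.64) = 0.64
(a ∧ ((a ⊃ (((¬c ⊃ c) ∧ b) ∨ a)) ∧ a)) = min(0.64, 0.64) = 0.64
((b ⊃ a) ∨ (a ∧ ((a ⊃ (((¬c ⊃ c) ∧ b) ∨ a)) ∧ a))) = max(1, 0.64) = 1
(a ∧ c) = min(0.64, 0.84) = 0.64
(((b ⊃ a) ∨ (a ∧ ((a ⊃ (((¬c ⊃ c) ∧ b) ∨ a)) ∧ a))) ∧ (a ∧ c)) = min(1, 0.64) = 0.64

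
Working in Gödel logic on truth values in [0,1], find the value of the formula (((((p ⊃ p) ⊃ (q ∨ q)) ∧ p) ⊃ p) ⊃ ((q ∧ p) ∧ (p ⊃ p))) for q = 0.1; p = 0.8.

0.10

(p ⊃ p): 0.8 ≤ 0.8, so result = 1
(q ∨ q) = max(0.1, 0.1) = 0.1
((p ⊃ p) ⊃ (q ∨ q)): 1 > 0.1, so result = 0.1
(((p ⊃ p) ⊃ (q ∨ q)) ∧ p) = min(0.1, 0.8) = 0.1
((((p ⊃ p) ⊃ (q ∨ q)) ∧ p) ⊃ p): 0.1 ≤ 0.8, so result = 1
(q ∧ p) = min(0.1, 0.8) = 0.1
(p ⊃ p): 0.8 ≤ 0.8, so result = 1
((q ∧ p) ∧ (p ⊃ p)) = min(0.1, 1) = 0.1
(((((p ⊃ p) ⊃ (q ∨ q)) ∧ p) ⊃ p) ⊃ ((q ∧ p) ∧ (p ⊃ p))): 1 > 0.1, so result = 0.1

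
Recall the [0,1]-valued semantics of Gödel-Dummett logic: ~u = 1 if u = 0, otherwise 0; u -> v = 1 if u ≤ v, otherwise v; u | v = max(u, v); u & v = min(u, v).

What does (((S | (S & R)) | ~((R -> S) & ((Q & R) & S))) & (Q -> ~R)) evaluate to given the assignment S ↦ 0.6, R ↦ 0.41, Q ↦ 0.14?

0.00

(S & R) = min(0.6, 0.41) = 0.41
(S | (S & R)) = max(0.6, 0.41) = 0.6
(R -> S): 0.41 ≤ 0.6, so result = 1
(Q & R) = min(0.14, 0.41) = 0.14
((Q & R) & S) = min(0.14, 0.6) = 0.14
((R -> S) & ((Q & R) & S)) = min(1, 0.14) = 0.14
~((R -> S) & ((Q & R) & S)): Gödel ¬ of 0.14 = 0 (operand ≠ 0)
((S | (S & R)) | ~((R -> S) & ((Q & R) & S))) = max(0.6, 0) = 0.6
~R: Gödel ¬ of 0.41 = 0 (operand ≠ 0)
(Q -> ~R): 0.14 > 0, so result = 0
(((S | (S & R)) | ~((R -> S) & ((Q & R) & S))) & (Q -> ~R)) = min(0.6, 0) = 0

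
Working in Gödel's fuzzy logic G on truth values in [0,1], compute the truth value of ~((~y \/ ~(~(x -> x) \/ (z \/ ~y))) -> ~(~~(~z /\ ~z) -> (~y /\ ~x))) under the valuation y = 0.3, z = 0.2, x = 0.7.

~y: Gödel ¬ of 0.3 = 0 (operand ≠ 0)
(x -> x): 0.7 ≤ 0.7, so result = 1
~(x -> x): Gödel ¬ of 1 = 0 (operand ≠ 0)
~y: Gödel ¬ of 0.3 = 0 (operand ≠ 0)
(z \/ ~y) = max(0.2, 0) = 0.2
(~(x -> x) \/ (z \/ ~y)) = max(0, 0.2) = 0.2
~(~(x -> x) \/ (z \/ ~y)): Gödel ¬ of 0.2 = 0 (operand ≠ 0)
(~y \/ ~(~(x -> x) \/ (z \/ ~y))) = max(0, 0) = 0
~z: Gödel ¬ of 0.2 = 0 (operand ≠ 0)
~z: Gödel ¬ of 0.2 = 0 (operand ≠ 0)
(~z /\ ~z) = min(0, 0) = 0
~(~z /\ ~z): Gödel ¬ of 0 = 1 (operand is 0)
~~(~z /\ ~z): Gödel ¬ of 1 = 0 (operand ≠ 0)
~y: Gödel ¬ of 0.3 = 0 (operand ≠ 0)
~x: Gödel ¬ of 0.7 = 0 (operand ≠ 0)
(~y /\ ~x) = min(0, 0) = 0
(~~(~z /\ ~z) -> (~y /\ ~x)): 0 ≤ 0, so result = 1
~(~~(~z /\ ~z) -> (~y /\ ~x)): Gödel ¬ of 1 = 0 (operand ≠ 0)
((~y \/ ~(~(x -> x) \/ (z \/ ~y))) -> ~(~~(~z /\ ~z) -> (~y /\ ~x))): 0 ≤ 0, so result = 1
~((~y \/ ~(~(x -> x) \/ (z \/ ~y))) -> ~(~~(~z /\ ~z) -> (~y /\ ~x))): Gödel ¬ of 1 = 0 (operand ≠ 0)

0.00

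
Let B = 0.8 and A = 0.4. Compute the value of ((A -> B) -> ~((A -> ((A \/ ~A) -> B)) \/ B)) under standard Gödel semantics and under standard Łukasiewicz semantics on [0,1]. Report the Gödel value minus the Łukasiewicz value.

Gödel evaluation:
  (A -> B): 0.4 ≤ 0.8, so result = 1
  ~A: Gödel ¬ of 0.4 = 0 (operand ≠ 0)
  (A \/ ~A) = max(0.4, 0) = 0.4
  ((A \/ ~A) -> B): 0.4 ≤ 0.8, so result = 1
  (A -> ((A \/ ~A) -> B)): 0.4 ≤ 1, so result = 1
  ((A -> ((A \/ ~A) -> B)) \/ B) = max(1, 0.8) = 1
  ~((A -> ((A \/ ~A) -> B)) \/ B): Gödel ¬ of 1 = 0 (operand ≠ 0)
  ((A -> B) -> ~((A -> ((A \/ ~A) -> B)) \/ B)): 1 > 0, so result = 0
  Gödel value = 0
Łukasiewicz evaluation:
  (A -> B): min(1, 1 − 0.4 + 0.8) = 1
  ~A: Łukasiewicz ¬ gives 1 − 0.4 = 0.6
  (A \/ ~A) = max(0.4, 0.6) = 0.6
  ((A \/ ~A) -> B): min(1, 1 − 0.6 + 0.8) = 1
  (A -> ((A \/ ~A) -> B)): min(1, 1 − 0.4 + 1) = 1
  ((A -> ((A \/ ~A) -> B)) \/ B) = max(1, 0.8) = 1
  ~((A -> ((A \/ ~A) -> B)) \/ B): Łukasiewicz ¬ gives 1 − 1 = 0
  ((A -> B) -> ~((A -> ((A \/ ~A) -> B)) \/ B)): min(1, 1 − 1 + 0) = 0
  Łukasiewicz value = 0
Difference: 0 − 0 = 0.00

0.00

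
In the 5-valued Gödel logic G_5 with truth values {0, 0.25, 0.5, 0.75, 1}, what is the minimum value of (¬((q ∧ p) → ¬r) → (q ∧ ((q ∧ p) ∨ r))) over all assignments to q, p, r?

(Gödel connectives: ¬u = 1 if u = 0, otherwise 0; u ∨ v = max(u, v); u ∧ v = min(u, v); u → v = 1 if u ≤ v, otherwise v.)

The minimum is attained at q = 0.25, p = 0.25, r = 0.25:
  (q ∧ p) = min(0.25, 0.25) = 0.25
  ¬r: Gödel ¬ of 0.25 = 0 (operand ≠ 0)
  ((q ∧ p) → ¬r): 0.25 > 0, so result = 0
  ¬((q ∧ p) → ¬r): Gödel ¬ of 0 = 1 (operand is 0)
  (q ∧ p) = min(0.25, 0.25) = 0.25
  ((q ∧ p) ∨ r) = max(0.25, 0.25) = 0.25
  (q ∧ ((q ∧ p) ∨ r)) = min(0.25, 0.25) = 0.25
  (¬((q ∧ p) → ¬r) → (q ∧ ((q ∧ p) ∨ r))): 1 > 0.25, so result = 0.25
Checking all 125 assignments confirms none give a value below 0.25.

0.25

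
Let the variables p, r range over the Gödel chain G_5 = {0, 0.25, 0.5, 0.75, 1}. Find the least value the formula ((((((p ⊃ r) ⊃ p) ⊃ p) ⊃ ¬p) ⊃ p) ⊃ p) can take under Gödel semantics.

The minimum is attained at p = 0.25, r = 0:
  (p ⊃ r): 0.25 > 0, so result = 0
  ((p ⊃ r) ⊃ p): 0 ≤ 0.25, so result = 1
  (((p ⊃ r) ⊃ p) ⊃ p): 1 > 0.25, so result = 0.25
  ¬p: Gödel ¬ of 0.25 = 0 (operand ≠ 0)
  ((((p ⊃ r) ⊃ p) ⊃ p) ⊃ ¬p): 0.25 > 0, so result = 0
  (((((p ⊃ r) ⊃ p) ⊃ p) ⊃ ¬p) ⊃ p): 0 ≤ 0.25, so result = 1
  ((((((p ⊃ r) ⊃ p) ⊃ p) ⊃ ¬p) ⊃ p) ⊃ p): 1 > 0.25, so result = 0.25
Checking all 25 assignments confirms none give a value below 0.25.

0.25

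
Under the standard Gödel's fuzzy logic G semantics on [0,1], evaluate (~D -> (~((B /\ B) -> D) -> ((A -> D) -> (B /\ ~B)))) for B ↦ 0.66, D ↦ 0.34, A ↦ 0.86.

1.00

~D: Gödel ¬ of 0.34 = 0 (operand ≠ 0)
(B /\ B) = min(0.66, 0.66) = 0.66
((B /\ B) -> D): 0.66 > 0.34, so result = 0.34
~((B /\ B) -> D): Gödel ¬ of 0.34 = 0 (operand ≠ 0)
(A -> D): 0.86 > 0.34, so result = 0.34
~B: Gödel ¬ of 0.66 = 0 (operand ≠ 0)
(B /\ ~B) = min(0.66, 0) = 0
((A -> D) -> (B /\ ~B)): 0.34 > 0, so result = 0
(~((B /\ B) -> D) -> ((A -> D) -> (B /\ ~B))): 0 ≤ 0, so result = 1
(~D -> (~((B /\ B) -> D) -> ((A -> D) -> (B /\ ~B)))): 0 ≤ 1, so result = 1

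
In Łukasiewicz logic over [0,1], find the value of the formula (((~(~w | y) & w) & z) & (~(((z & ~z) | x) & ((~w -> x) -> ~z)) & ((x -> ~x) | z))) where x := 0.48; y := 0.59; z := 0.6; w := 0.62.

~w: Łukasiewicz ¬ gives 1 − 0.62 = 0.38
(~w | y) = max(0.38, 0.59) = 0.59
~(~w | y): Łukasiewicz ¬ gives 1 − 0.59 = 0.41
(~(~w | y) & w) = min(0.41, 0.62) = 0.41
((~(~w | y) & w) & z) = min(0.41, 0.6) = 0.41
~z: Łukasiewicz ¬ gives 1 − 0.6 = 0.4
(z & ~z) = min(0.6, 0.4) = 0.4
((z & ~z) | x) = max(0.4, 0.48) = 0.48
~w: Łukasiewicz ¬ gives 1 − 0.62 = 0.38
(~w -> x): min(1, 1 − 0.38 + 0.48) = 1
~z: Łukasiewicz ¬ gives 1 − 0.6 = 0.4
((~w -> x) -> ~z): min(1, 1 − 1 + 0.4) = 0.4
(((z & ~z) | x) & ((~w -> x) -> ~z)) = min(0.48, 0.4) = 0.4
~(((z & ~z) | x) & ((~w -> x) -> ~z)): Łukasiewicz ¬ gives 1 − 0.4 = 0.6
~x: Łukasiewicz ¬ gives 1 − 0.48 = 0.52
(x -> ~x): min(1, 1 − 0.48 + 0.52) = 1
((x -> ~x) | z) = max(1, 0.6) = 1
(~(((z & ~z) | x) & ((~w -> x) -> ~z)) & ((x -> ~x) | z)) = min(0.6, 1) = 0.6
(((~(~w | y) & w) & z) & (~(((z & ~z) | x) & ((~w -> x) -> ~z)) & ((x -> ~x) | z))) = min(0.41, 0.6) = 0.41

0.41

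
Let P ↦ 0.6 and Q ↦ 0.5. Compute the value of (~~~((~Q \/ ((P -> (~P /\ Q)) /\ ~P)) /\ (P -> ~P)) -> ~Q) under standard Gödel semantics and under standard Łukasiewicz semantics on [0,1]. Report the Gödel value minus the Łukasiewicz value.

Gödel evaluation:
  ~Q: Gödel ¬ of 0.5 = 0 (operand ≠ 0)
  ~P: Gödel ¬ of 0.6 = 0 (operand ≠ 0)
  (~P /\ Q) = min(0, 0.5) = 0
  (P -> (~P /\ Q)): 0.6 > 0, so result = 0
  ~P: Gödel ¬ of 0.6 = 0 (operand ≠ 0)
  ((P -> (~P /\ Q)) /\ ~P) = min(0, 0) = 0
  (~Q \/ ((P -> (~P /\ Q)) /\ ~P)) = max(0, 0) = 0
  ~P: Gödel ¬ of 0.6 = 0 (operand ≠ 0)
  (P -> ~P): 0.6 > 0, so result = 0
  ((~Q \/ ((P -> (~P /\ Q)) /\ ~P)) /\ (P -> ~P)) = min(0, 0) = 0
  ~((~Q \/ ((P -> (~P /\ Q)) /\ ~P)) /\ (P -> ~P)): Gödel ¬ of 0 = 1 (operand is 0)
  ~~((~Q \/ ((P -> (~P /\ Q)) /\ ~P)) /\ (P -> ~P)): Gödel ¬ of 1 = 0 (operand ≠ 0)
  ~~~((~Q \/ ((P -> (~P /\ Q)) /\ ~P)) /\ (P -> ~P)): Gödel ¬ of 0 = 1 (operand is 0)
  ~Q: Gödel ¬ of 0.5 = 0 (operand ≠ 0)
  (~~~((~Q \/ ((P -> (~P /\ Q)) /\ ~P)) /\ (P -> ~P)) -> ~Q): 1 > 0, so result = 0
  Gödel value = 0
Łukasiewicz evaluation:
  ~Q: Łukasiewicz ¬ gives 1 − 0.5 = 0.5
  ~P: Łukasiewicz ¬ gives 1 − 0.6 = 0.4
  (~P /\ Q) = min(0.4, 0.5) = 0.4
  (P -> (~P /\ Q)): min(1, 1 − 0.6 + 0.4) = 0.8
  ~P: Łukasiewicz ¬ gives 1 − 0.6 = 0.4
  ((P -> (~P /\ Q)) /\ ~P) = min(0.8, 0.4) = 0.4
  (~Q \/ ((P -> (~P /\ Q)) /\ ~P)) = max(0.5, 0.4) = 0.5
  ~P: Łukasiewicz ¬ gives 1 − 0.6 = 0.4
  (P -> ~P): min(1, 1 − 0.6 + 0.4) = 0.8
  ((~Q \/ ((P -> (~P /\ Q)) /\ ~P)) /\ (P -> ~P)) = min(0.5, 0.8) = 0.5
  ~((~Q \/ ((P -> (~P /\ Q)) /\ ~P)) /\ (P -> ~P)): Łukasiewicz ¬ gives 1 − 0.5 = 0.5
  ~~((~Q \/ ((P -> (~P /\ Q)) /\ ~P)) /\ (P -> ~P)): Łukasiewicz ¬ gives 1 − 0.5 = 0.5
  ~~~((~Q \/ ((P -> (~P /\ Q)) /\ ~P)) /\ (P -> ~P)): Łukasiewicz ¬ gives 1 − 0.5 = 0.5
  ~Q: Łukasiewicz ¬ gives 1 − 0.5 = 0.5
  (~~~((~Q \/ ((P -> (~P /\ Q)) /\ ~P)) /\ (P -> ~P)) -> ~Q): min(1, 1 − 0.5 + 0.5) = 1
  Łukasiewicz value = 1
Difference: 0 − 1 = -1.00

-1.00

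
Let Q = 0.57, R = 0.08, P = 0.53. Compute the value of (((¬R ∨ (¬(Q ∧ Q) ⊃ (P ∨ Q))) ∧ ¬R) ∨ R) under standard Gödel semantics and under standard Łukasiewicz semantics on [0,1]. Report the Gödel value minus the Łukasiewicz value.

-0.84

Gödel evaluation:
  ¬R: Gödel ¬ of 0.08 = 0 (operand ≠ 0)
  (Q ∧ Q) = min(0.57, 0.57) = 0.57
  ¬(Q ∧ Q): Gödel ¬ of 0.57 = 0 (operand ≠ 0)
  (P ∨ Q) = max(0.53, 0.57) = 0.57
  (¬(Q ∧ Q) ⊃ (P ∨ Q)): 0 ≤ 0.57, so result = 1
  (¬R ∨ (¬(Q ∧ Q) ⊃ (P ∨ Q))) = max(0, 1) = 1
  ¬R: Gödel ¬ of 0.08 = 0 (operand ≠ 0)
  ((¬R ∨ (¬(Q ∧ Q) ⊃ (P ∨ Q))) ∧ ¬R) = min(1, 0) = 0
  (((¬R ∨ (¬(Q ∧ Q) ⊃ (P ∨ Q))) ∧ ¬R) ∨ R) = max(0, 0.08) = 0.08
  Gödel value = 0.08
Łukasiewicz evaluation:
  ¬R: Łukasiewicz ¬ gives 1 − 0.08 = 0.92
  (Q ∧ Q) = min(0.57, 0.57) = 0.57
  ¬(Q ∧ Q): Łukasiewicz ¬ gives 1 − 0.57 = 0.43
  (P ∨ Q) = max(0.53, 0.57) = 0.57
  (¬(Q ∧ Q) ⊃ (P ∨ Q)): min(1, 1 − 0.43 + 0.57) = 1
  (¬R ∨ (¬(Q ∧ Q) ⊃ (P ∨ Q))) = max(0.92, 1) = 1
  ¬R: Łukasiewicz ¬ gives 1 − 0.08 = 0.92
  ((¬R ∨ (¬(Q ∧ Q) ⊃ (P ∨ Q))) ∧ ¬R) = min(1, 0.92) = 0.92
  (((¬R ∨ (¬(Q ∧ Q) ⊃ (P ∨ Q))) ∧ ¬R) ∨ R) = max(0.92, 0.08) = 0.92
  Łukasiewicz value = 0.92
Difference: 0.08 − 0.92 = -0.84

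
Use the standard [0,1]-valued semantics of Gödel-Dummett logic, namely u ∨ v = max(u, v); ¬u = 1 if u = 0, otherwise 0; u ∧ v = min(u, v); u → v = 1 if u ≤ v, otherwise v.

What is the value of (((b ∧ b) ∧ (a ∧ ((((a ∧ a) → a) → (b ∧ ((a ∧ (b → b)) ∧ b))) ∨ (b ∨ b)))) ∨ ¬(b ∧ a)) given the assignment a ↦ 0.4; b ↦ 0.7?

(b ∧ b) = min(0.7, 0.7) = 0.7
(a ∧ a) = min(0.4, 0.4) = 0.4
((a ∧ a) → a): 0.4 ≤ 0.4, so result = 1
(b → b): 0.7 ≤ 0.7, so result = 1
(a ∧ (b → b)) = min(0.4, 1) = 0.4
((a ∧ (b → b)) ∧ b) = min(0.4, 0.7) = 0.4
(b ∧ ((a ∧ (b → b)) ∧ b)) = min(0.7, 0.4) = 0.4
(((a ∧ a) → a) → (b ∧ ((a ∧ (b → b)) ∧ b))): 1 > 0.4, so result = 0.4
(b ∨ b) = max(0.7, 0.7) = 0.7
((((a ∧ a) → a) → (b ∧ ((a ∧ (b → b)) ∧ b))) ∨ (b ∨ b)) = max(0.4, 0.7) = 0.7
(a ∧ ((((a ∧ a) → a) → (b ∧ ((a ∧ (b → b)) ∧ b))) ∨ (b ∨ b))) = min(0.4, 0.7) = 0.4
((b ∧ b) ∧ (a ∧ ((((a ∧ a) → a) → (b ∧ ((a ∧ (b → b)) ∧ b))) ∨ (b ∨ b)))) = min(0.7, 0.4) = 0.4
(b ∧ a) = min(0.7, 0.4) = 0.4
¬(b ∧ a): Gödel ¬ of 0.4 = 0 (operand ≠ 0)
(((b ∧ b) ∧ (a ∧ ((((a ∧ a) → a) → (b ∧ ((a ∧ (b → b)) ∧ b))) ∨ (b ∨ b)))) ∨ ¬(b ∧ a)) = max(0.4, 0) = 0.4

0.40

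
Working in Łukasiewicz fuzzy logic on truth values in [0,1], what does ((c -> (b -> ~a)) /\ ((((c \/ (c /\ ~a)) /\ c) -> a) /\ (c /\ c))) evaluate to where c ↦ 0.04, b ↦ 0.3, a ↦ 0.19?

~a: Łukasiewicz ¬ gives 1 − 0.19 = 0.81
(b -> ~a): min(1, 1 − 0.3 + 0.81) = 1
(c -> (b -> ~a)): min(1, 1 − 0.04 + 1) = 1
~a: Łukasiewicz ¬ gives 1 − 0.19 = 0.81
(c /\ ~a) = min(0.04, 0.81) = 0.04
(c \/ (c /\ ~a)) = max(0.04, 0.04) = 0.04
((c \/ (c /\ ~a)) /\ c) = min(0.04, 0.04) = 0.04
(((c \/ (c /\ ~a)) /\ c) -> a): min(1, 1 − 0.04 + 0.19) = 1
(c /\ c) = min(0.04, 0.04) = 0.04
((((c \/ (c /\ ~a)) /\ c) -> a) /\ (c /\ c)) = min(1, 0.04) = 0.04
((c -> (b -> ~a)) /\ ((((c \/ (c /\ ~a)) /\ c) -> a) /\ (c /\ c))) = min(1, 0.04) = 0.04

0.04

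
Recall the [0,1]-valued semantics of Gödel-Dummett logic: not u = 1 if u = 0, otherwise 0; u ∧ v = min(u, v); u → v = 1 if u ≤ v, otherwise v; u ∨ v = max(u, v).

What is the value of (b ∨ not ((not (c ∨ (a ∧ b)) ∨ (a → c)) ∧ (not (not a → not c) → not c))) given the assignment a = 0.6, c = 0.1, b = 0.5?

0.50

(a ∧ b) = min(0.6, 0.5) = 0.5
(c ∨ (a ∧ b)) = max(0.1, 0.5) = 0.5
not (c ∨ (a ∧ b)): Gödel ¬ of 0.5 = 0 (operand ≠ 0)
(a → c): 0.6 > 0.1, so result = 0.1
(not (c ∨ (a ∧ b)) ∨ (a → c)) = max(0, 0.1) = 0.1
not a: Gödel ¬ of 0.6 = 0 (operand ≠ 0)
not c: Gödel ¬ of 0.1 = 0 (operand ≠ 0)
(not a → not c): 0 ≤ 0, so result = 1
not (not a → not c): Gödel ¬ of 1 = 0 (operand ≠ 0)
not c: Gödel ¬ of 0.1 = 0 (operand ≠ 0)
(not (not a → not c) → not c): 0 ≤ 0, so result = 1
((not (c ∨ (a ∧ b)) ∨ (a → c)) ∧ (not (not a → not c) → not c)) = min(0.1, 1) = 0.1
not ((not (c ∨ (a ∧ b)) ∨ (a → c)) ∧ (not (not a → not c) → not c)): Gödel ¬ of 0.1 = 0 (operand ≠ 0)
(b ∨ not ((not (c ∨ (a ∧ b)) ∨ (a → c)) ∧ (not (not a → not c) → not c))) = max(0.5, 0) = 0.5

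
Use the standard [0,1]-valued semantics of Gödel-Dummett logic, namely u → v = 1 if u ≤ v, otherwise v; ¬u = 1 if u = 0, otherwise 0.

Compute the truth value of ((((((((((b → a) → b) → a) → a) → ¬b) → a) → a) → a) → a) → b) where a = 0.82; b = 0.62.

(b → a): 0.62 ≤ 0.82, so result = 1
((b → a) → b): 1 > 0.62, so result = 0.62
(((b → a) → b) → a): 0.62 ≤ 0.82, so result = 1
((((b → a) → b) → a) → a): 1 > 0.82, so result = 0.82
¬b: Gödel ¬ of 0.62 = 0 (operand ≠ 0)
(((((b → a) → b) → a) → a) → ¬b): 0.82 > 0, so result = 0
((((((b → a) → b) → a) → a) → ¬b) → a): 0 ≤ 0.82, so result = 1
(((((((b → a) → b) → a) → a) → ¬b) → a) → a): 1 > 0.82, so result = 0.82
((((((((b → a) → b) → a) → a) → ¬b) → a) → a) → a): 0.82 ≤ 0.82, so result = 1
(((((((((b → a) → b) → a) → a) → ¬b) → a) → a) → a) → a): 1 > 0.82, so result = 0.82
((((((((((b → a) → b) → a) → a) → ¬b) → a) → a) → a) → a) → b): 0.82 > 0.62, so result = 0.62

0.62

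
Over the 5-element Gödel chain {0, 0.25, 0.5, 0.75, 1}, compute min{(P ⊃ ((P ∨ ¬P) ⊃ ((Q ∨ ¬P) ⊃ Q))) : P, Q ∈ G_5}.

Every assignment gives 1. For instance at P = 0, Q = 0:
  ¬P: Gödel ¬ of 0 = 1 (operand is 0)
  (P ∨ ¬P) = max(0, 1) = 1
  ¬P: Gödel ¬ of 0 = 1 (operand is 0)
  (Q ∨ ¬P) = max(0, 1) = 1
  ((Q ∨ ¬P) ⊃ Q): 1 > 0, so result = 0
  ((P ∨ ¬P) ⊃ ((Q ∨ ¬P) ⊃ Q)): 1 > 0, so result = 0
  (P ⊃ ((P ∨ ¬P) ⊃ ((Q ∨ ¬P) ⊃ Q))): 0 ≤ 0, so result = 1
All 25 assignments give value 1 — the formula is a G_5-tautology.

1.00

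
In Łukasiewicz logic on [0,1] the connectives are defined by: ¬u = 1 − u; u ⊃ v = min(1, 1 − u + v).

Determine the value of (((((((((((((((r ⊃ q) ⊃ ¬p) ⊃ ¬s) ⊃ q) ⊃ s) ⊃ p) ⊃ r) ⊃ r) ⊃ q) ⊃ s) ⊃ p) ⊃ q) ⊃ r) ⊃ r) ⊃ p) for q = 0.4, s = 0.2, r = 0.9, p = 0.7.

0.80

(r ⊃ q): min(1, 1 − 0.9 + 0.4) = 0.5
¬p: Łukasiewicz ¬ gives 1 − 0.7 = 0.3
((r ⊃ q) ⊃ ¬p): min(1, 1 − 0.5 + 0.3) = 0.8
¬s: Łukasiewicz ¬ gives 1 − 0.2 = 0.8
(((r ⊃ q) ⊃ ¬p) ⊃ ¬s): min(1, 1 − 0.8 + 0.8) = 1
((((r ⊃ q) ⊃ ¬p) ⊃ ¬s) ⊃ q): min(1, 1 − 1 + 0.4) = 0.4
(((((r ⊃ q) ⊃ ¬p) ⊃ ¬s) ⊃ q) ⊃ s): min(1, 1 − 0.4 + 0.2) = 0.8
((((((r ⊃ q) ⊃ ¬p) ⊃ ¬s) ⊃ q) ⊃ s) ⊃ p): min(1, 1 − 0.8 + 0.7) = 0.9
(((((((r ⊃ q) ⊃ ¬p) ⊃ ¬s) ⊃ q) ⊃ s) ⊃ p) ⊃ r): min(1, 1 − 0.9 + 0.9) = 1
((((((((r ⊃ q) ⊃ ¬p) ⊃ ¬s) ⊃ q) ⊃ s) ⊃ p) ⊃ r) ⊃ r): min(1, 1 − 1 + 0.9) = 0.9
(((((((((r ⊃ q) ⊃ ¬p) ⊃ ¬s) ⊃ q) ⊃ s) ⊃ p) ⊃ r) ⊃ r) ⊃ q): min(1, 1 − 0.9 + 0.4) = 0.5
((((((((((r ⊃ q) ⊃ ¬p) ⊃ ¬s) ⊃ q) ⊃ s) ⊃ p) ⊃ r) ⊃ r) ⊃ q) ⊃ s): min(1, 1 − 0.5 + 0.2) = 0.7
(((((((((((r ⊃ q) ⊃ ¬p) ⊃ ¬s) ⊃ q) ⊃ s) ⊃ p) ⊃ r) ⊃ r) ⊃ q) ⊃ s) ⊃ p): min(1, 1 − 0.7 + 0.7) = 1
((((((((((((r ⊃ q) ⊃ ¬p) ⊃ ¬s) ⊃ q) ⊃ s) ⊃ p) ⊃ r) ⊃ r) ⊃ q) ⊃ s) ⊃ p) ⊃ q): min(1, 1 − 1 + 0.4) = 0.4
(((((((((((((r ⊃ q) ⊃ ¬p) ⊃ ¬s) ⊃ q) ⊃ s) ⊃ p) ⊃ r) ⊃ r) ⊃ q) ⊃ s) ⊃ p) ⊃ q) ⊃ r): min(1, 1 − 0.4 + 0.9) = 1
((((((((((((((r ⊃ q) ⊃ ¬p) ⊃ ¬s) ⊃ q) ⊃ s) ⊃ p) ⊃ r) ⊃ r) ⊃ q) ⊃ s) ⊃ p) ⊃ q) ⊃ r) ⊃ r): min(1, 1 − 1 + 0.9) = 0.9
(((((((((((((((r ⊃ q) ⊃ ¬p) ⊃ ¬s) ⊃ q) ⊃ s) ⊃ p) ⊃ r) ⊃ r) ⊃ q) ⊃ s) ⊃ p) ⊃ q) ⊃ r) ⊃ r) ⊃ p): min(1, 1 − 0.9 + 0.7) = 0.8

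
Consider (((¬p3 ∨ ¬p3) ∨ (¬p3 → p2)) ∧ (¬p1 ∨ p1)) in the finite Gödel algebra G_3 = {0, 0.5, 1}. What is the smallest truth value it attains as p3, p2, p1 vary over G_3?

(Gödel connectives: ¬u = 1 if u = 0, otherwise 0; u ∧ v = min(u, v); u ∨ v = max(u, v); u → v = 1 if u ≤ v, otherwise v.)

The minimum is attained at p3 = 0, p2 = 0, p1 = 0.5:
  ¬p3: Gödel ¬ of 0 = 1 (operand is 0)
  ¬p3: Gödel ¬ of 0 = 1 (operand is 0)
  (¬p3 ∨ ¬p3) = max(1, 1) = 1
  ¬p3: Gödel ¬ of 0 = 1 (operand is 0)
  (¬p3 → p2): 1 > 0, so result = 0
  ((¬p3 ∨ ¬p3) ∨ (¬p3 → p2)) = max(1, 0) = 1
  ¬p1: Gödel ¬ of 0.5 = 0 (operand ≠ 0)
  (¬p1 ∨ p1) = max(0, 0.5) = 0.5
  (((¬p3 ∨ ¬p3) ∨ (¬p3 → p2)) ∧ (¬p1 ∨ p1)) = min(1, 0.5) = 0.5
Checking all 27 assignments confirms none give a value below 0.50.

0.50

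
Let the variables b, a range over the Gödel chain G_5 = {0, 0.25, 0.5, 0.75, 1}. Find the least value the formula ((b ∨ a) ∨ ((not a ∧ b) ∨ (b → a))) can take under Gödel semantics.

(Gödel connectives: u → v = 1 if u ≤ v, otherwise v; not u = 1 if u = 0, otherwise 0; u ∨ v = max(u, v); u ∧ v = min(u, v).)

0.25

The minimum is attained at b = 0.25, a = 0:
  (b ∨ a) = max(0.25, 0) = 0.25
  not a: Gödel ¬ of 0 = 1 (operand is 0)
  (not a ∧ b) = min(1, 0.25) = 0.25
  (b → a): 0.25 > 0, so result = 0
  ((not a ∧ b) ∨ (b → a)) = max(0.25, 0) = 0.25
  ((b ∨ a) ∨ ((not a ∧ b) ∨ (b → a))) = max(0.25, 0.25) = 0.25
Checking all 25 assignments confirms none give a value below 0.25.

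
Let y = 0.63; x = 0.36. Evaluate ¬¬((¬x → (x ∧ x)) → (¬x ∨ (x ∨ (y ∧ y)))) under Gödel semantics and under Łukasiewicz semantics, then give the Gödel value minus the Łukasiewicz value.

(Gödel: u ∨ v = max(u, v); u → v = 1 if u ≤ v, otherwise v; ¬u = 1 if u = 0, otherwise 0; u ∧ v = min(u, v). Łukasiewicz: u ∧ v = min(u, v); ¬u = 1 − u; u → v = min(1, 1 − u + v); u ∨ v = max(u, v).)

0.08

Gödel evaluation:
  ¬x: Gödel ¬ of 0.36 = 0 (operand ≠ 0)
  (x ∧ x) = min(0.36, 0.36) = 0.36
  (¬x → (x ∧ x)): 0 ≤ 0.36, so result = 1
  ¬x: Gödel ¬ of 0.36 = 0 (operand ≠ 0)
  (y ∧ y) = min(0.63, 0.63) = 0.63
  (x ∨ (y ∧ y)) = max(0.36, 0.63) = 0.63
  (¬x ∨ (x ∨ (y ∧ y))) = max(0, 0.63) = 0.63
  ((¬x → (x ∧ x)) → (¬x ∨ (x ∨ (y ∧ y)))): 1 > 0.63, so result = 0.63
  ¬((¬x → (x ∧ x)) → (¬x ∨ (x ∨ (y ∧ y)))): Gödel ¬ of 0.63 = 0 (operand ≠ 0)
  ¬¬((¬x → (x ∧ x)) → (¬x ∨ (x ∨ (y ∧ y)))): Gödel ¬ of 0 = 1 (operand is 0)
  Gödel value = 1
Łukasiewicz evaluation:
  ¬x: Łukasiewicz ¬ gives 1 − 0.36 = 0.64
  (x ∧ x) = min(0.36, 0.36) = 0.36
  (¬x → (x ∧ x)): min(1, 1 − 0.64 + 0.36) = 0.72
  ¬x: Łukasiewicz ¬ gives 1 − 0.36 = 0.64
  (y ∧ y) = min(0.63, 0.63) = 0.63
  (x ∨ (y ∧ y)) = max(0.36, 0.63) = 0.63
  (¬x ∨ (x ∨ (y ∧ y))) = max(0.64, 0.63) = 0.64
  ((¬x → (x ∧ x)) → (¬x ∨ (x ∨ (y ∧ y)))): min(1, 1 − 0.72 + 0.64) = 0.92
  ¬((¬x → (x ∧ x)) → (¬x ∨ (x ∨ (y ∧ y)))): Łukasiewicz ¬ gives 1 − 0.92 = 0.08
  ¬¬((¬x → (x ∧ x)) → (¬x ∨ (x ∨ (y ∧ y)))): Łukasiewicz ¬ gives 1 − 0.08 = 0.92
  Łukasiewicz value = 0.92
Difference: 1 − 0.92 = 0.08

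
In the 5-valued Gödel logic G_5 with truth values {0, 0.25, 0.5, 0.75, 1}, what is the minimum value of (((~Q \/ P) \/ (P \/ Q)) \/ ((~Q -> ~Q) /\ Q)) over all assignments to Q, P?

0.25

The minimum is attained at Q = 0.25, P = 0:
  ~Q: Gödel ¬ of 0.25 = 0 (operand ≠ 0)
  (~Q \/ P) = max(0, 0) = 0
  (P \/ Q) = max(0, 0.25) = 0.25
  ((~Q \/ P) \/ (P \/ Q)) = max(0, 0.25) = 0.25
  ~Q: Gödel ¬ of 0.25 = 0 (operand ≠ 0)
  ~Q: Gödel ¬ of 0.25 = 0 (operand ≠ 0)
  (~Q -> ~Q): 0 ≤ 0, so result = 1
  ((~Q -> ~Q) /\ Q) = min(1, 0.25) = 0.25
  (((~Q \/ P) \/ (P \/ Q)) \/ ((~Q -> ~Q) /\ Q)) = max(0.25, 0.25) = 0.25
Checking all 25 assignments confirms none give a value below 0.25.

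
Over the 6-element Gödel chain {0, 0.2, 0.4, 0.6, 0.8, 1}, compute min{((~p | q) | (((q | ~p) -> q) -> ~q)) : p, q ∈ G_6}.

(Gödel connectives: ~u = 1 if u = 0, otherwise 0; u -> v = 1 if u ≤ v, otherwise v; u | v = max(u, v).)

The minimum is attained at p = 0.2, q = 0.2:
  ~p: Gödel ¬ of 0.2 = 0 (operand ≠ 0)
  (~p | q) = max(0, 0.2) = 0.2
  ~p: Gödel ¬ of 0.2 = 0 (operand ≠ 0)
  (q | ~p) = max(0.2, 0) = 0.2
  ((q | ~p) -> q): 0.2 ≤ 0.2, so result = 1
  ~q: Gödel ¬ of 0.2 = 0 (operand ≠ 0)
  (((q | ~p) -> q) -> ~q): 1 > 0, so result = 0
  ((~p | q) | (((q | ~p) -> q) -> ~q)) = max(0.2, 0) = 0.2
Checking all 36 assignments confirms none give a value below 0.20.

0.20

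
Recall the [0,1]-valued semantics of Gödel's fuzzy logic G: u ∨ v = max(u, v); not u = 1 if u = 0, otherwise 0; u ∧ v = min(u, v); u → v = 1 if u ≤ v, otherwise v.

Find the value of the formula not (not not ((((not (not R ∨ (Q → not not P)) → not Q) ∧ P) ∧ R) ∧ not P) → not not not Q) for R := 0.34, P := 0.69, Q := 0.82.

0.00

not R: Gödel ¬ of 0.34 = 0 (operand ≠ 0)
not P: Gödel ¬ of 0.69 = 0 (operand ≠ 0)
not not P: Gödel ¬ of 0 = 1 (operand is 0)
(Q → not not P): 0.82 ≤ 1, so result = 1
(not R ∨ (Q → not not P)) = max(0, 1) = 1
not (not R ∨ (Q → not not P)): Gödel ¬ of 1 = 0 (operand ≠ 0)
not Q: Gödel ¬ of 0.82 = 0 (operand ≠ 0)
(not (not R ∨ (Q → not not P)) → not Q): 0 ≤ 0, so result = 1
((not (not R ∨ (Q → not not P)) → not Q) ∧ P) = min(1, 0.69) = 0.69
(((not (not R ∨ (Q → not not P)) → not Q) ∧ P) ∧ R) = min(0.69, 0.34) = 0.34
not P: Gödel ¬ of 0.69 = 0 (operand ≠ 0)
((((not (not R ∨ (Q → not not P)) → not Q) ∧ P) ∧ R) ∧ not P) = min(0.34, 0) = 0
not ((((not (not R ∨ (Q → not not P)) → not Q) ∧ P) ∧ R) ∧ not P): Gödel ¬ of 0 = 1 (operand is 0)
not not ((((not (not R ∨ (Q → not not P)) → not Q) ∧ P) ∧ R) ∧ not P): Gödel ¬ of 1 = 0 (operand ≠ 0)
not Q: Gödel ¬ of 0.82 = 0 (operand ≠ 0)
not not Q: Gödel ¬ of 0 = 1 (operand is 0)
not not not Q: Gödel ¬ of 1 = 0 (operand ≠ 0)
(not not ((((not (not R ∨ (Q → not not P)) → not Q) ∧ P) ∧ R) ∧ not P) → not not not Q): 0 ≤ 0, so result = 1
not (not not ((((not (not R ∨ (Q → not not P)) → not Q) ∧ P) ∧ R) ∧ not P) → not not not Q): Gödel ¬ of 1 = 0 (operand ≠ 0)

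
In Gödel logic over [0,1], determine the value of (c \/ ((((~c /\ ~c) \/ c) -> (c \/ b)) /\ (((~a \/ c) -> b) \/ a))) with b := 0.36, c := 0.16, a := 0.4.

~c: Gödel ¬ of 0.16 = 0 (operand ≠ 0)
~c: Gödel ¬ of 0.16 = 0 (operand ≠ 0)
(~c /\ ~c) = min(0, 0) = 0
((~c /\ ~c) \/ c) = max(0, 0.16) = 0.16
(c \/ b) = max(0.16, 0.36) = 0.36
(((~c /\ ~c) \/ c) -> (c \/ b)): 0.16 ≤ 0.36, so result = 1
~a: Gödel ¬ of 0.4 = 0 (operand ≠ 0)
(~a \/ c) = max(0, 0.16) = 0.16
((~a \/ c) -> b): 0.16 ≤ 0.36, so result = 1
(((~a \/ c) -> b) \/ a) = max(1, 0.4) = 1
((((~c /\ ~c) \/ c) -> (c \/ b)) /\ (((~a \/ c) -> b) \/ a)) = min(1, 1) = 1
(c \/ ((((~c /\ ~c) \/ c) -> (c \/ b)) /\ (((~a \/ c) -> b) \/ a))) = max(0.16, 1) = 1

1.00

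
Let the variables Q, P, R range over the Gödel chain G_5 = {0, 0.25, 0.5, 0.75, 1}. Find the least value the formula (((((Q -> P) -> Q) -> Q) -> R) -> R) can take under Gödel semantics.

0.25

The minimum is attained at Q = 0.25, P = 0, R = 0.25:
  (Q -> P): 0.25 > 0, so result = 0
  ((Q -> P) -> Q): 0 ≤ 0.25, so result = 1
  (((Q -> P) -> Q) -> Q): 1 > 0.25, so result = 0.25
  ((((Q -> P) -> Q) -> Q) -> R): 0.25 ≤ 0.25, so result = 1
  (((((Q -> P) -> Q) -> Q) -> R) -> R): 1 > 0.25, so result = 0.25
Checking all 125 assignments confirms none give a value below 0.25.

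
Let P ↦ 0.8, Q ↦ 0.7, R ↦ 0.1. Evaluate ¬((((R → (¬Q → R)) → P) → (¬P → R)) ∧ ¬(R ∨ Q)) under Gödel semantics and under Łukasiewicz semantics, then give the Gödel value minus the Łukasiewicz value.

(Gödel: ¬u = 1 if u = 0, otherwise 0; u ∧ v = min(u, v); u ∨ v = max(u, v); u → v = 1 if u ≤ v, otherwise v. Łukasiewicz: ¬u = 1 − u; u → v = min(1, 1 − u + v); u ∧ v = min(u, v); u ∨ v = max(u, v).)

0.30

Gödel evaluation:
  ¬Q: Gödel ¬ of 0.7 = 0 (operand ≠ 0)
  (¬Q → R): 0 ≤ 0.1, so result = 1
  (R → (¬Q → R)): 0.1 ≤ 1, so result = 1
  ((R → (¬Q → R)) → P): 1 > 0.8, so result = 0.8
  ¬P: Gödel ¬ of 0.8 = 0 (operand ≠ 0)
  (¬P → R): 0 ≤ 0.1, so result = 1
  (((R → (¬Q → R)) → P) → (¬P → R)): 0.8 ≤ 1, so result = 1
  (R ∨ Q) = max(0.1, 0.7) = 0.7
  ¬(R ∨ Q): Gödel ¬ of 0.7 = 0 (operand ≠ 0)
  ((((R → (¬Q → R)) → P) → (¬P → R)) ∧ ¬(R ∨ Q)) = min(1, 0) = 0
  ¬((((R → (¬Q → R)) → P) → (¬P → R)) ∧ ¬(R ∨ Q)): Gödel ¬ of 0 = 1 (operand is 0)
  Gödel value = 1
Łukasiewicz evaluation:
  ¬Q: Łukasiewicz ¬ gives 1 − 0.7 = 0.3
  (¬Q → R): min(1, 1 − 0.3 + 0.1) = 0.8
  (R → (¬Q → R)): min(1, 1 − 0.1 + 0.8) = 1
  ((R → (¬Q → R)) → P): min(1, 1 − 1 + 0.8) = 0.8
  ¬P: Łukasiewicz ¬ gives 1 − 0.8 = 0.2
  (¬P → R): min(1, 1 − 0.2 + 0.1) = 0.9
  (((R → (¬Q → R)) → P) → (¬P → R)): min(1, 1 − 0.8 + 0.9) = 1
  (R ∨ Q) = max(0.1, 0.7) = 0.7
  ¬(R ∨ Q): Łukasiewicz ¬ gives 1 − 0.7 = 0.3
  ((((R → (¬Q → R)) → P) → (¬P → R)) ∧ ¬(R ∨ Q)) = min(1, 0.3) = 0.3
  ¬((((R → (¬Q → R)) → P) → (¬P → R)) ∧ ¬(R ∨ Q)): Łukasiewicz ¬ gives 1 − 0.3 = 0.7
  Łukasiewicz value = 0.7
Difference: 1 − 0.7 = 0.30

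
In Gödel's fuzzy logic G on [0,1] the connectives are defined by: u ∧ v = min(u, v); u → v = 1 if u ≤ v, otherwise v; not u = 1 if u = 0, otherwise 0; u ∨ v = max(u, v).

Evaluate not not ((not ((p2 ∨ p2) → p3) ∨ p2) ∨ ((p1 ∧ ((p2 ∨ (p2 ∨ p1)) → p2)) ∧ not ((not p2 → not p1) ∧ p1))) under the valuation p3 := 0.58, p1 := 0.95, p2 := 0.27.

(p2 ∨ p2) = max(0.27, 0.27) = 0.27
((p2 ∨ p2) → p3): 0.27 ≤ 0.58, so result = 1
not ((p2 ∨ p2) → p3): Gödel ¬ of 1 = 0 (operand ≠ 0)
(not ((p2 ∨ p2) → p3) ∨ p2) = max(0, 0.27) = 0.27
(p2 ∨ p1) = max(0.27, 0.95) = 0.95
(p2 ∨ (p2 ∨ p1)) = max(0.27, 0.95) = 0.95
((p2 ∨ (p2 ∨ p1)) → p2): 0.95 > 0.27, so result = 0.27
(p1 ∧ ((p2 ∨ (p2 ∨ p1)) → p2)) = min(0.95, 0.27) = 0.27
not p2: Gödel ¬ of 0.27 = 0 (operand ≠ 0)
not p1: Gödel ¬ of 0.95 = 0 (operand ≠ 0)
(not p2 → not p1): 0 ≤ 0, so result = 1
((not p2 → not p1) ∧ p1) = min(1, 0.95) = 0.95
not ((not p2 → not p1) ∧ p1): Gödel ¬ of 0.95 = 0 (operand ≠ 0)
((p1 ∧ ((p2 ∨ (p2 ∨ p1)) → p2)) ∧ not ((not p2 → not p1) ∧ p1)) = min(0.27, 0) = 0
((not ((p2 ∨ p2) → p3) ∨ p2) ∨ ((p1 ∧ ((p2 ∨ (p2 ∨ p1)) → p2)) ∧ not ((not p2 → not p1) ∧ p1))) = max(0.27, 0) = 0.27
not ((not ((p2 ∨ p2) → p3) ∨ p2) ∨ ((p1 ∧ ((p2 ∨ (p2 ∨ p1)) → p2)) ∧ not ((not p2 → not p1) ∧ p1))): Gödel ¬ of 0.27 = 0 (operand ≠ 0)
not not ((not ((p2 ∨ p2) → p3) ∨ p2) ∨ ((p1 ∧ ((p2 ∨ (p2 ∨ p1)) → p2)) ∧ not ((not p2 → not p1) ∧ p1))): Gödel ¬ of 0 = 1 (operand is 0)

1.00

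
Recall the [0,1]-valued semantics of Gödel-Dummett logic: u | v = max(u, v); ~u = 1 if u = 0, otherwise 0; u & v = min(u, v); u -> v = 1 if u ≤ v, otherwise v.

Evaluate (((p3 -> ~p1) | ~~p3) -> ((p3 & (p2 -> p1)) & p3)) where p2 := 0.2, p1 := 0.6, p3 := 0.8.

0.80

~p1: Gödel ¬ of 0.6 = 0 (operand ≠ 0)
(p3 -> ~p1): 0.8 > 0, so result = 0
~p3: Gödel ¬ of 0.8 = 0 (operand ≠ 0)
~~p3: Gödel ¬ of 0 = 1 (operand is 0)
((p3 -> ~p1) | ~~p3) = max(0, 1) = 1
(p2 -> p1): 0.2 ≤ 0.6, so result = 1
(p3 & (p2 -> p1)) = min(0.8, 1) = 0.8
((p3 & (p2 -> p1)) & p3) = min(0.8, 0.8) = 0.8
(((p3 -> ~p1) | ~~p3) -> ((p3 & (p2 -> p1)) & p3)): 1 > 0.8, so result = 0.8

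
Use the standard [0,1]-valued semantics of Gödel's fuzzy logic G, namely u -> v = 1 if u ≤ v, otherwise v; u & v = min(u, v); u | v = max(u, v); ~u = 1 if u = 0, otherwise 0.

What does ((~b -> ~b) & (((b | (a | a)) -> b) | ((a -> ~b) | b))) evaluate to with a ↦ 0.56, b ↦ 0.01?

0.01

~b: Gödel ¬ of 0.01 = 0 (operand ≠ 0)
~b: Gödel ¬ of 0.01 = 0 (operand ≠ 0)
(~b -> ~b): 0 ≤ 0, so result = 1
(a | a) = max(0.56, 0.56) = 0.56
(b | (a | a)) = max(0.01, 0.56) = 0.56
((b | (a | a)) -> b): 0.56 > 0.01, so result = 0.01
~b: Gödel ¬ of 0.01 = 0 (operand ≠ 0)
(a -> ~b): 0.56 > 0, so result = 0
((a -> ~b) | b) = max(0, 0.01) = 0.01
(((b | (a | a)) -> b) | ((a -> ~b) | b)) = max(0.01, 0.01) = 0.01
((~b -> ~b) & (((b | (a | a)) -> b) | ((a -> ~b) | b))) = min(1, 0.01) = 0.01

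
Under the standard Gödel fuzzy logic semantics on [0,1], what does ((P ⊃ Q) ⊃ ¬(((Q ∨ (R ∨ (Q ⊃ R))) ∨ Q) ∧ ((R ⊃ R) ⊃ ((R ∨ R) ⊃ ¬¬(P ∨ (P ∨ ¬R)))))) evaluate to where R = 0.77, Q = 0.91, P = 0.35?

(P ⊃ Q): 0.35 ≤ 0.91, so result = 1
(Q ⊃ R): 0.91 > 0.77, so result = 0.77
(R ∨ (Q ⊃ R)) = max(0.77, 0.77) = 0.77
(Q ∨ (R ∨ (Q ⊃ R))) = max(0.91, 0.77) = 0.91
((Q ∨ (R ∨ (Q ⊃ R))) ∨ Q) = max(0.91, 0.91) = 0.91
(R ⊃ R): 0.77 ≤ 0.77, so result = 1
(R ∨ R) = max(0.77, 0.77) = 0.77
¬R: Gödel ¬ of 0.77 = 0 (operand ≠ 0)
(P ∨ ¬R) = max(0.35, 0) = 0.35
(P ∨ (P ∨ ¬R)) = max(0.35, 0.35) = 0.35
¬(P ∨ (P ∨ ¬R)): Gödel ¬ of 0.35 = 0 (operand ≠ 0)
¬¬(P ∨ (P ∨ ¬R)): Gödel ¬ of 0 = 1 (operand is 0)
((R ∨ R) ⊃ ¬¬(P ∨ (P ∨ ¬R))): 0.77 ≤ 1, so result = 1
((R ⊃ R) ⊃ ((R ∨ R) ⊃ ¬¬(P ∨ (P ∨ ¬R)))): 1 ≤ 1, so result = 1
(((Q ∨ (R ∨ (Q ⊃ R))) ∨ Q) ∧ ((R ⊃ R) ⊃ ((R ∨ R) ⊃ ¬¬(P ∨ (P ∨ ¬R))))) = min(0.91, 1) = 0.91
¬(((Q ∨ (R ∨ (Q ⊃ R))) ∨ Q) ∧ ((R ⊃ R) ⊃ ((R ∨ R) ⊃ ¬¬(P ∨ (P ∨ ¬R))))): Gödel ¬ of 0.91 = 0 (operand ≠ 0)
((P ⊃ Q) ⊃ ¬(((Q ∨ (R ∨ (Q ⊃ R))) ∨ Q) ∧ ((R ⊃ R) ⊃ ((R ∨ R) ⊃ ¬¬(P ∨ (P ∨ ¬R)))))): 1 > 0, so result = 0

0.00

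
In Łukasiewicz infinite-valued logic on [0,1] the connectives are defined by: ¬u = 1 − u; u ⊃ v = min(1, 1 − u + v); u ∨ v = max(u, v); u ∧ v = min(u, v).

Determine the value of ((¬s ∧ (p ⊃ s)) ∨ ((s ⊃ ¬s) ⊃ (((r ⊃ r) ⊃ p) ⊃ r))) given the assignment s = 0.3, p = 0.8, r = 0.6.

¬s: Łukasiewicz ¬ gives 1 − 0.3 = 0.7
(p ⊃ s): min(1, 1 − 0.8 + 0.3) = 0.5
(¬s ∧ (p ⊃ s)) = min(0.7, 0.5) = 0.5
¬s: Łukasiewicz ¬ gives 1 − 0.3 = 0.7
(s ⊃ ¬s): min(1, 1 − 0.3 + 0.7) = 1
(r ⊃ r): min(1, 1 − 0.6 + 0.6) = 1
((r ⊃ r) ⊃ p): min(1, 1 − 1 + 0.8) = 0.8
(((r ⊃ r) ⊃ p) ⊃ r): min(1, 1 − 0.8 + 0.6) = 0.8
((s ⊃ ¬s) ⊃ (((r ⊃ r) ⊃ p) ⊃ r)): min(1, 1 − 1 + 0.8) = 0.8
((¬s ∧ (p ⊃ s)) ∨ ((s ⊃ ¬s) ⊃ (((r ⊃ r) ⊃ p) ⊃ r))) = max(0.5, 0.8) = 0.8

0.80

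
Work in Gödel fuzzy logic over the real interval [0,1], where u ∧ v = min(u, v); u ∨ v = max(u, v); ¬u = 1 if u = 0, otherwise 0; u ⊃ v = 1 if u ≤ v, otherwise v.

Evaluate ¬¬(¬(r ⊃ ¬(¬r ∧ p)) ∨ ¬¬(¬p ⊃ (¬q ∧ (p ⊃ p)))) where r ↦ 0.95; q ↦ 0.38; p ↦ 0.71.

1.00

¬r: Gödel ¬ of 0.95 = 0 (operand ≠ 0)
(¬r ∧ p) = min(0, 0.71) = 0
¬(¬r ∧ p): Gödel ¬ of 0 = 1 (operand is 0)
(r ⊃ ¬(¬r ∧ p)): 0.95 ≤ 1, so result = 1
¬(r ⊃ ¬(¬r ∧ p)): Gödel ¬ of 1 = 0 (operand ≠ 0)
¬p: Gödel ¬ of 0.71 = 0 (operand ≠ 0)
¬q: Gödel ¬ of 0.38 = 0 (operand ≠ 0)
(p ⊃ p): 0.71 ≤ 0.71, so result = 1
(¬q ∧ (p ⊃ p)) = min(0, 1) = 0
(¬p ⊃ (¬q ∧ (p ⊃ p))): 0 ≤ 0, so result = 1
¬(¬p ⊃ (¬q ∧ (p ⊃ p))): Gödel ¬ of 1 = 0 (operand ≠ 0)
¬¬(¬p ⊃ (¬q ∧ (p ⊃ p))): Gödel ¬ of 0 = 1 (operand is 0)
(¬(r ⊃ ¬(¬r ∧ p)) ∨ ¬¬(¬p ⊃ (¬q ∧ (p ⊃ p)))) = max(0, 1) = 1
¬(¬(r ⊃ ¬(¬r ∧ p)) ∨ ¬¬(¬p ⊃ (¬q ∧ (p ⊃ p)))): Gödel ¬ of 1 = 0 (operand ≠ 0)
¬¬(¬(r ⊃ ¬(¬r ∧ p)) ∨ ¬¬(¬p ⊃ (¬q ∧ (p ⊃ p)))): Gödel ¬ of 0 = 1 (operand is 0)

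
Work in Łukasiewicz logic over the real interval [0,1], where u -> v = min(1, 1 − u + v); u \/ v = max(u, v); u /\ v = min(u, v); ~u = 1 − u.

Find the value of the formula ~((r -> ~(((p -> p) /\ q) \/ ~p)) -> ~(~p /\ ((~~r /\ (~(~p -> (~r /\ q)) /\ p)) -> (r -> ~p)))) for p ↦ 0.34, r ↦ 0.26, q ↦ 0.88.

0.52

(p -> p): min(1, 1 − 0.34 + 0.34) = 1
((p -> p) /\ q) = min(1, 0.88) = 0.88
~p: Łukasiewicz ¬ gives 1 − 0.34 = 0.66
(((p -> p) /\ q) \/ ~p) = max(0.88, 0.66) = 0.88
~(((p -> p) /\ q) \/ ~p): Łukasiewicz ¬ gives 1 − 0.88 = 0.12
(r -> ~(((p -> p) /\ q) \/ ~p)): min(1, 1 − 0.26 + 0.12) = 0.86
~p: Łukasiewicz ¬ gives 1 − 0.34 = 0.66
~r: Łukasiewicz ¬ gives 1 − 0.26 = 0.74
~~r: Łukasiewicz ¬ gives 1 − 0.74 = 0.26
~p: Łukasiewicz ¬ gives 1 − 0.34 = 0.66
~r: Łukasiewicz ¬ gives 1 − 0.26 = 0.74
(~r /\ q) = min(0.74, 0.88) = 0.74
(~p -> (~r /\ q)): min(1, 1 − 0.66 + 0.74) = 1
~(~p -> (~r /\ q)): Łukasiewicz ¬ gives 1 − 1 = 0
(~(~p -> (~r /\ q)) /\ p) = min(0, 0.34) = 0
(~~r /\ (~(~p -> (~r /\ q)) /\ p)) = min(0.26, 0) = 0
~p: Łukasiewicz ¬ gives 1 − 0.34 = 0.66
(r -> ~p): min(1, 1 − 0.26 + 0.66) = 1
((~~r /\ (~(~p -> (~r /\ q)) /\ p)) -> (r -> ~p)): min(1, 1 − 0 + 1) = 1
(~p /\ ((~~r /\ (~(~p -> (~r /\ q)) /\ p)) -> (r -> ~p))) = min(0.66, 1) = 0.66
~(~p /\ ((~~r /\ (~(~p -> (~r /\ q)) /\ p)) -> (r -> ~p))): Łukasiewicz ¬ gives 1 − 0.66 = 0.34
((r -> ~(((p -> p) /\ q) \/ ~p)) -> ~(~p /\ ((~~r /\ (~(~p -> (~r /\ q)) /\ p)) -> (r -> ~p)))): min(1, 1 − 0.86 + 0.34) = 0.48
~((r -> ~(((p -> p) /\ q) \/ ~p)) -> ~(~p /\ ((~~r /\ (~(~p -> (~r /\ q)) /\ p)) -> (r -> ~p)))): Łukasiewicz ¬ gives 1 − 0.48 = 0.52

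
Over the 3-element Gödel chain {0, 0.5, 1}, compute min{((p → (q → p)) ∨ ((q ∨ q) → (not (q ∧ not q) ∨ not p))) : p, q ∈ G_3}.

Every assignment gives 1. For instance at p = 0, q = 0:
  (q → p): 0 ≤ 0, so result = 1
  (p → (q → p)): 0 ≤ 1, so result = 1
  (q ∨ q) = max(0, 0) = 0
  not q: Gödel ¬ of 0 = 1 (operand is 0)
  (q ∧ not q) = min(0, 1) = 0
  not (q ∧ not q): Gödel ¬ of 0 = 1 (operand is 0)
  not p: Gödel ¬ of 0 = 1 (operand is 0)
  (not (q ∧ not q) ∨ not p) = max(1, 1) = 1
  ((q ∨ q) → (not (q ∧ not q) ∨ not p)): 0 ≤ 1, so result = 1
  ((p → (q → p)) ∨ ((q ∨ q) → (not (q ∧ not q) ∨ not p))) = max(1, 1) = 1
All 9 assignments give value 1 — the formula is a G_3-tautology.

1.00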